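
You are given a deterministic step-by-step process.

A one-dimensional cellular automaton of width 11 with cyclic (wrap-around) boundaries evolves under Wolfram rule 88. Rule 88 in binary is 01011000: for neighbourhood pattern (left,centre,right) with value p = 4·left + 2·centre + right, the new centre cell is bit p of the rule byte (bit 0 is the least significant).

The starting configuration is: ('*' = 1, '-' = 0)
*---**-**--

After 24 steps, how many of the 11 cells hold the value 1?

4

k=0  *---**-**--
k=1  -*--**-***-
k=2  --*-**-*-**
k=3  *---**---**
k=4  **--***--*-
k=5  ***-*-**---
k=6  *-*---***--
k=7  ---*--*-**-
k=8  ----*---***
k=9  *----*--*-*
k=10  **----*---*
k=11  -**----*--*
k=12  -***----*--
k=13  -*-**----*-
k=14  ---***----*
k=15  *--*-**----
k=16  -*---***---
k=17  --*--*-**--
k=18  ---*---***-
k=19  ----*--*-**
k=20  *----*---**
k=21  **----*--*-
k=22  ***----*---
k=23  *-**----*--
k=24  --***----*-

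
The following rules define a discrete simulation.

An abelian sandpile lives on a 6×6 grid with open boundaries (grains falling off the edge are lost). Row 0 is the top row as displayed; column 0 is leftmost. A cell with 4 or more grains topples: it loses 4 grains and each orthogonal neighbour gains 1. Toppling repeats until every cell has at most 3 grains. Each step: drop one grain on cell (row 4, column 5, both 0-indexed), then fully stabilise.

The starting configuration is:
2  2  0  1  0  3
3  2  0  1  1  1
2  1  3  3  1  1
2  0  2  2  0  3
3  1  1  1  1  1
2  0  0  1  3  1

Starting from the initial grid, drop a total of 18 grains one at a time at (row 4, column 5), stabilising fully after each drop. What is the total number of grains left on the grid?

step 0: 2  2  0  1  0  3
3  2  0  1  1  1
2  1  3  3  1  1
2  0  2  2  0  3
3  1  1  1  1  1
2  0  0  1  3  1
step 1: 2  2  0  1  0  3
3  2  0  1  1  1
2  1  3  3  1  1
2  0  2  2  0  3
3  1  1  1  1  2
2  0  0  1  3  1
step 2: 2  2  0  1  0  3
3  2  0  1  1  1
2  1  3  3  1  1
2  0  2  2  0  3
3  1  1  1  1  3
2  0  0  1  3  1
step 3: 2  2  0  1  0  3
3  2  0  1  1  1
2  1  3  3  1  2
2  0  2  2  1  0
3  1  1  1  2  1
2  0  0  1  3  2
step 4: 2  2  0  1  0  3
3  2  0  1  1  1
2  1  3  3  1  2
2  0  2  2  1  0
3  1  1  1  2  2
2  0  0  1  3  2
step 5: 2  2  0  1  0  3
3  2  0  1  1  1
2  1  3  3  1  2
2  0  2  2  1  0
3  1  1  1  2  3
2  0  0  1  3  2
step 6: 2  2  0  1  0  3
3  2  0  1  1  1
2  1  3  3  1  2
2  0  2  2  1  1
3  1  1  1  3  0
2  0  0  1  3  3
step 7: 2  2  0  1  0  3
3  2  0  1  1  1
2  1  3  3  1  2
2  0  2  2  1  1
3  1  1  1  3  1
2  0  0  1  3  3
step 8: 2  2  0  1  0  3
3  2  0  1  1  1
2  1  3  3  1  2
2  0  2  2  1  1
3  1  1  1  3  2
2  0  0  1  3  3
step 9: 2  2  0  1  0  3
3  2  0  1  1  1
2  1  3  3  1  2
2  0  2  2  1  1
3  1  1  1  3  3
2  0  0  1  3  3
step 10: 2  2  0  1  0  3
3  2  0  1  1  1
2  1  3  3  1  2
2  0  2  2  2  2
3  1  1  2  1  2
2  0  0  2  1  1
step 11: 2  2  0  1  0  3
3  2  0  1  1  1
2  1  3  3  1  2
2  0  2  2  2  2
3  1  1  2  1  3
2  0  0  2  1  1
step 12: 2  2  0  1  0  3
3  2  0  1  1  1
2  1  3  3  1  2
2  0  2  2  2  3
3  1  1  2  2  0
2  0  0  2  1  2
step 13: 2  2  0  1  0  3
3  2  0  1  1  1
2  1  3  3  1  2
2  0  2  2  2  3
3  1  1  2  2  1
2  0  0  2  1  2
step 14: 2  2  0  1  0  3
3  2  0  1  1  1
2  1  3  3  1  2
2  0  2  2  2  3
3  1  1  2  2  2
2  0  0  2  1  2
step 15: 2  2  0  1  0  3
3  2  0  1  1  1
2  1  3  3  1  2
2  0  2  2  2  3
3  1  1  2  2  3
2  0  0  2  1  2
step 16: 2  2  0  1  0  3
3  2  0  1  1  1
2  1  3  3  1  3
2  0  2  2  3  0
3  1  1  2  3  1
2  0  0  2  1  3
step 17: 2  2  0  1  0  3
3  2  0  1  1  1
2  1  3  3  1  3
2  0  2  2  3  0
3  1  1  2  3  2
2  0  0  2  1  3
step 18: 2  2  0  1  0  3
3  2  0  1  1  1
2  1  3  3  1  3
2  0  2  2  3  0
3  1  1  2  3  3
2  0  0  2  1  3

59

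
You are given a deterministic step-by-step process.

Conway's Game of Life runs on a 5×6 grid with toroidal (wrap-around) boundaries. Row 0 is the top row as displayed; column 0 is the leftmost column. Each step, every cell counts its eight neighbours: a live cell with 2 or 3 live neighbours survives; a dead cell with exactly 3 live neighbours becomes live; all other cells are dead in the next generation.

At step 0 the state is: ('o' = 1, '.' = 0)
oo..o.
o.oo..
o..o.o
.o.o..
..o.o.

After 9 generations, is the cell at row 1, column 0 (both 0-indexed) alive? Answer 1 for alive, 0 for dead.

1

[0] oo..o.
o.oo..
o..o.o
.o.o..
..o.o.
[1] o...o.
..oo..
o..o.o
oo.o.o
o.o.oo
[2] o.o.o.
oooo..
...o.o
...o..
..o...
[3] o....o
o.....
oo.o..
..ooo.
.oo...
[4] o....o
......
oo.ooo
o...o.
ooo.oo
[5] ....o.
.o....
oo.oo.
......
...oo.
[6] ...oo.
oooooo
ooo...
..o..o
...oo.
[7] oo....
......
......
o.o.oo
..o..o
[8] oo....
......
.....o
oo.ooo
..ooo.
[9] .ooo..
o.....
.....o
oo....
......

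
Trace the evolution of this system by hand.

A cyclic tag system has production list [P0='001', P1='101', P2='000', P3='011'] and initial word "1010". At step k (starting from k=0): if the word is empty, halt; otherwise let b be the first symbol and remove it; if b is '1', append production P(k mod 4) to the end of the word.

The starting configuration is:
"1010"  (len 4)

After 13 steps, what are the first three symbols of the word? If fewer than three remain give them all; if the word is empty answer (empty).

0) "1010"  (len 4)
1) "010001"  (len 6)
2) "10001"  (len 5)
3) "0001000"  (len 7)
4) "001000"  (len 6)
5) "01000"  (len 5)
6) "1000"  (len 4)
7) "000000"  (len 6)
8) "00000"  (len 5)
9) "0000"  (len 4)
10) "000"  (len 3)
11) "00"  (len 2)
12) "0"  (len 1)
13) (halted — word empty)

(empty)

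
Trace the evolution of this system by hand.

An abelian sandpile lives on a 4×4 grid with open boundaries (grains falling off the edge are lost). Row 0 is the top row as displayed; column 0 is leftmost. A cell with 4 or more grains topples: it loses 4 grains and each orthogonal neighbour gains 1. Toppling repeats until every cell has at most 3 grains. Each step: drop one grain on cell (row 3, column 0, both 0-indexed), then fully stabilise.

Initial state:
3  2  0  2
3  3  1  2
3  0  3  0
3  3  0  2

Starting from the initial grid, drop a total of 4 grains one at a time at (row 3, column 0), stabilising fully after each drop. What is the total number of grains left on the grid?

24

0) 3  2  0  2
3  3  1  2
3  0  3  0
3  3  0  2
1) 1  0  1  2
2  1  2  2
1  3  3  0
2  0  1  2
2) 1  0  1  2
2  1  2  2
1  3  3  0
3  0  1  2
3) 1  0  1  2
2  1  2  2
2  3  3  0
0  1  1  2
4) 1  0  1  2
2  1  2  2
2  3  3  0
1  1  1  2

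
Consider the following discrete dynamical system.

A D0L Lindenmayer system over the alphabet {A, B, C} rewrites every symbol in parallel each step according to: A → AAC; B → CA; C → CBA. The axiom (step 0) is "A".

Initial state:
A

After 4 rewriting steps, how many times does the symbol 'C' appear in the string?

gen 0: A
gen 1: AAC
gen 2: AACAACCBA
gen 3: AACAACCBAAACAACCBACBACAAAC
gen 4: AACAACCBAAACAACCBACBACAAACAACAACCBAAACAACCBACBACAAACCBACAAACCBAAACAACAACCBA

26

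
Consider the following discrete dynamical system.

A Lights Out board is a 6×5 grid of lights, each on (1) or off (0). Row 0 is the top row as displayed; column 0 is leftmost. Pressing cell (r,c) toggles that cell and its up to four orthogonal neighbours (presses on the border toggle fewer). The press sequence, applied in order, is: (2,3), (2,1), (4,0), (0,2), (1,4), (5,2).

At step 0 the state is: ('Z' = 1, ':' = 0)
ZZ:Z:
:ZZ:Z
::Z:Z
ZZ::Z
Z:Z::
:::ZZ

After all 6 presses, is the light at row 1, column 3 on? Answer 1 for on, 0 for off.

0) ZZ:Z:
:ZZ:Z
::Z:Z
ZZ::Z
Z:Z::
:::ZZ
1) ZZ:Z:
:ZZZZ
:::Z:
ZZ:ZZ
Z:Z::
:::ZZ
2) ZZ:Z:
::ZZZ
ZZZZ:
Z::ZZ
Z:Z::
:::ZZ
3) ZZ:Z:
::ZZZ
ZZZZ:
:::ZZ
:ZZ::
Z::ZZ
4) Z:Z::
:::ZZ
ZZZZ:
:::ZZ
:ZZ::
Z::ZZ
5) Z:Z:Z
:::::
ZZZZZ
:::ZZ
:ZZ::
Z::ZZ
6) Z:Z:Z
:::::
ZZZZZ
:::ZZ
:Z:::
ZZZ:Z

0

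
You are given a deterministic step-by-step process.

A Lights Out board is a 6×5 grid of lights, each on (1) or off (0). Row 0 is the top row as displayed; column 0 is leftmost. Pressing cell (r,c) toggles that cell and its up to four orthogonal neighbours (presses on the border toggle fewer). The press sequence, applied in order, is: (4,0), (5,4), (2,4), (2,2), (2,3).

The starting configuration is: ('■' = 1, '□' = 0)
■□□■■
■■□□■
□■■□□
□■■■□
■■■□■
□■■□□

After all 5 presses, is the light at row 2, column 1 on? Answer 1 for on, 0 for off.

[0] ■□□■■
■■□□■
□■■□□
□■■■□
■■■□■
□■■□□
[1] ■□□■■
■■□□■
□■■□□
■■■■□
□□■□■
■■■□□
[2] ■□□■■
■■□□■
□■■□□
■■■■□
□□■□□
■■■■■
[3] ■□□■■
■■□□□
□■■■■
■■■■■
□□■□□
■■■■■
[4] ■□□■■
■■■□□
□□□□■
■■□■■
□□■□□
■■■■■
[5] ■□□■■
■■■■□
□□■■□
■■□□■
□□■□□
■■■■■

0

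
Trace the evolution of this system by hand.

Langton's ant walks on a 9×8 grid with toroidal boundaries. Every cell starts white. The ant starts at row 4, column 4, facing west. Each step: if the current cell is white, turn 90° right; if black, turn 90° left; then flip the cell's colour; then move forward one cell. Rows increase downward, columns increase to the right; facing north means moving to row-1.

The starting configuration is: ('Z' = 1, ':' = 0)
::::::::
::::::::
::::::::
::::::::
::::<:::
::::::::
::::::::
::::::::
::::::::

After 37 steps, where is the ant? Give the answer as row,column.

t=0: ::::::::
::::::::
::::::::
::::::::
::::<:::
::::::::
::::::::
::::::::
::::::::
t=1: ::::::::
::::::::
::::::::
::::^:::
::::Z:::
::::::::
::::::::
::::::::
::::::::
t=2: ::::::::
::::::::
::::::::
::::Z>::
::::Z:::
::::::::
::::::::
::::::::
::::::::
t=3: ::::::::
::::::::
::::::::
::::ZZ::
::::Zv::
::::::::
::::::::
::::::::
::::::::
t=4: ::::::::
::::::::
::::::::
::::ZZ::
::::<Z::
::::::::
::::::::
::::::::
::::::::
t=5: ::::::::
::::::::
::::::::
::::ZZ::
:::::Z::
::::v:::
::::::::
::::::::
::::::::
t=6: ::::::::
::::::::
::::::::
::::ZZ::
:::::Z::
:::<Z:::
::::::::
::::::::
::::::::
t=7: ::::::::
::::::::
::::::::
::::ZZ::
:::^:Z::
:::ZZ:::
::::::::
::::::::
::::::::
t=8: ::::::::
::::::::
::::::::
::::ZZ::
:::Z>Z::
:::ZZ:::
::::::::
::::::::
::::::::
t=9: ::::::::
::::::::
::::::::
::::ZZ::
:::ZZZ::
:::Zv:::
::::::::
::::::::
::::::::
t=10: ::::::::
::::::::
::::::::
::::ZZ::
:::ZZZ::
:::Z:>::
::::::::
::::::::
::::::::
t=11: ::::::::
::::::::
::::::::
::::ZZ::
:::ZZZ::
:::Z:Z::
:::::v::
::::::::
::::::::
t=12: ::::::::
::::::::
::::::::
::::ZZ::
:::ZZZ::
:::Z:Z::
::::<Z::
::::::::
::::::::
t=13: ::::::::
::::::::
::::::::
::::ZZ::
:::ZZZ::
:::Z^Z::
::::ZZ::
::::::::
::::::::
t=14: ::::::::
::::::::
::::::::
::::ZZ::
:::ZZZ::
:::ZZ>::
::::ZZ::
::::::::
::::::::
t=15: ::::::::
::::::::
::::::::
::::ZZ::
:::ZZ^::
:::ZZ:::
::::ZZ::
::::::::
::::::::
t=16: ::::::::
::::::::
::::::::
::::ZZ::
:::Z<:::
:::ZZ:::
::::ZZ::
::::::::
::::::::
t=17: ::::::::
::::::::
::::::::
::::ZZ::
:::Z::::
:::Zv:::
::::ZZ::
::::::::
::::::::
t=18: ::::::::
::::::::
::::::::
::::ZZ::
:::Z::::
:::Z:>::
::::ZZ::
::::::::
::::::::
t=19: ::::::::
::::::::
::::::::
::::ZZ::
:::Z::::
:::Z:Z::
::::Zv::
::::::::
::::::::
t=20: ::::::::
::::::::
::::::::
::::ZZ::
:::Z::::
:::Z:Z::
::::Z:>:
::::::::
::::::::
t=21: ::::::::
::::::::
::::::::
::::ZZ::
:::Z::::
:::Z:Z::
::::Z:Z:
::::::v:
::::::::
t=22: ::::::::
::::::::
::::::::
::::ZZ::
:::Z::::
:::Z:Z::
::::Z:Z:
:::::<Z:
::::::::
t=23: ::::::::
::::::::
::::::::
::::ZZ::
:::Z::::
:::Z:Z::
::::Z^Z:
:::::ZZ:
::::::::
t=24: ::::::::
::::::::
::::::::
::::ZZ::
:::Z::::
:::Z:Z::
::::ZZ>:
:::::ZZ:
::::::::
t=25: ::::::::
::::::::
::::::::
::::ZZ::
:::Z::::
:::Z:Z^:
::::ZZ::
:::::ZZ:
::::::::
t=26: ::::::::
::::::::
::::::::
::::ZZ::
:::Z::::
:::Z:ZZ>
::::ZZ::
:::::ZZ:
::::::::
t=27: ::::::::
::::::::
::::::::
::::ZZ::
:::Z::::
:::Z:ZZZ
::::ZZ:v
:::::ZZ:
::::::::
t=28: ::::::::
::::::::
::::::::
::::ZZ::
:::Z::::
:::Z:ZZZ
::::ZZ<Z
:::::ZZ:
::::::::
t=29: ::::::::
::::::::
::::::::
::::ZZ::
:::Z::::
:::Z:Z^Z
::::ZZZZ
:::::ZZ:
::::::::
t=30: ::::::::
::::::::
::::::::
::::ZZ::
:::Z::::
:::Z:<:Z
::::ZZZZ
:::::ZZ:
::::::::
t=31: ::::::::
::::::::
::::::::
::::ZZ::
:::Z::::
:::Z:::Z
::::ZvZZ
:::::ZZ:
::::::::
t=32: ::::::::
::::::::
::::::::
::::ZZ::
:::Z::::
:::Z:::Z
::::Z:>Z
:::::ZZ:
::::::::
t=33: ::::::::
::::::::
::::::::
::::ZZ::
:::Z::::
:::Z::^Z
::::Z::Z
:::::ZZ:
::::::::
t=34: ::::::::
::::::::
::::::::
::::ZZ::
:::Z::::
:::Z::Z>
::::Z::Z
:::::ZZ:
::::::::
t=35: ::::::::
::::::::
::::::::
::::ZZ::
:::Z:::^
:::Z::Z:
::::Z::Z
:::::ZZ:
::::::::
t=36: ::::::::
::::::::
::::::::
::::ZZ::
>::Z:::Z
:::Z::Z:
::::Z::Z
:::::ZZ:
::::::::
t=37: ::::::::
::::::::
::::::::
::::ZZ::
Z::Z:::Z
v::Z::Z:
::::Z::Z
:::::ZZ:
::::::::

5,0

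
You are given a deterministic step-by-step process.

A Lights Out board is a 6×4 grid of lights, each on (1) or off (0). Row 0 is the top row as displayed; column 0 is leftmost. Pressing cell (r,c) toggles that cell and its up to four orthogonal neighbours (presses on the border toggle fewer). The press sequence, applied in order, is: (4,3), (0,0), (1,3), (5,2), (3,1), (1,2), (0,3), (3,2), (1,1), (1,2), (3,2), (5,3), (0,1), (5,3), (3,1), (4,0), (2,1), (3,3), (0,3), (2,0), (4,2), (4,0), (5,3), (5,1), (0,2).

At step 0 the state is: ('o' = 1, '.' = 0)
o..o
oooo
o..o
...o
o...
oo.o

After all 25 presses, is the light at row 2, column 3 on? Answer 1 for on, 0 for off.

1

0) o..o
oooo
o..o
...o
o...
oo.o
1) o..o
oooo
o..o
....
o.oo
oo..
2) .o.o
.ooo
o..o
....
o.oo
oo..
3) .o..
.o..
o...
....
o.oo
oo..
4) .o..
.o..
o...
....
o..o
o.oo
5) .o..
.o..
oo..
ooo.
oo.o
o.oo
6) .oo.
..oo
ooo.
ooo.
oo.o
o.oo
7) .o.o
..o.
ooo.
ooo.
oo.o
o.oo
8) .o.o
..o.
oo..
o..o
oooo
o.oo
9) ...o
oo..
o...
o..o
oooo
o.oo
10) ..oo
o.oo
o.o.
o..o
oooo
o.oo
11) ..oo
o.oo
o...
ooo.
oo.o
o.oo
12) ..oo
o.oo
o...
ooo.
oo..
o...
13) oo.o
oooo
o...
ooo.
oo..
o...
14) oo.o
oooo
o...
ooo.
oo.o
o.oo
15) oo.o
oooo
oo..
....
o..o
o.oo
16) oo.o
oooo
oo..
o...
.o.o
..oo
17) oo.o
o.oo
..o.
oo..
.o.o
..oo
18) oo.o
o.oo
..oo
oooo
.o..
..oo
19) ooo.
o.o.
..oo
oooo
.o..
..oo
20) ooo.
..o.
oooo
.ooo
.o..
..oo
21) ooo.
..o.
oooo
.o.o
..oo
...o
22) ooo.
..o.
oooo
oo.o
oooo
o..o
23) ooo.
..o.
oooo
oo.o
ooo.
o.o.
24) ooo.
..o.
oooo
oo.o
o.o.
.o..
25) o..o
....
oooo
oo.o
o.o.
.o..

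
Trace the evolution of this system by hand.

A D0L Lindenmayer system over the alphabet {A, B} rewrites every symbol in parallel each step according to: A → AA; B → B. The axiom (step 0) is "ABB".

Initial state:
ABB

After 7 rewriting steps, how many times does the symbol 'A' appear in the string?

[0] ABB
[1] AABB
[2] AAAABB
[3] AAAAAAAABB
[4] AAAAAAAAAAAAAAAABB
[5] AAAAAAAAAAAAAAAAAAAAAAAAAAAAAAAABB
[6] AAAAAAAAAAAAAAAAAAAAAAAAAAAAAAAAAAAAAAAAAAAAAAAAAAAAAAAAAAAAAAAABB
[7] AAAAAAAAAAAAAAAAAAAAAAAAAAAAAAAAAAAAAAAAAAAAAAAAAAAAAAAAAA…AAAAAAAAAAAAAAAAAAAAAAAAAAAAAAAAAAAAAAAAAAAAAAAAAAAAAAAABB  (len 130)

128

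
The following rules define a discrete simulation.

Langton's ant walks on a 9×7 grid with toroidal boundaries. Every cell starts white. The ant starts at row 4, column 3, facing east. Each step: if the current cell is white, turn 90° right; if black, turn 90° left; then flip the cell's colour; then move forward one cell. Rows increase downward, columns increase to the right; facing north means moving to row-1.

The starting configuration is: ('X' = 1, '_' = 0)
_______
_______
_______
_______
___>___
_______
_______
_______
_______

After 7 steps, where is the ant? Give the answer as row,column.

4,4

k=0  _______
_______
_______
_______
___>___
_______
_______
_______
_______
k=1  _______
_______
_______
_______
___X___
___v___
_______
_______
_______
k=2  _______
_______
_______
_______
___X___
__<X___
_______
_______
_______
k=3  _______
_______
_______
_______
__^X___
__XX___
_______
_______
_______
k=4  _______
_______
_______
_______
__X>___
__XX___
_______
_______
_______
k=5  _______
_______
_______
___^___
__X____
__XX___
_______
_______
_______
k=6  _______
_______
_______
___X>__
__X____
__XX___
_______
_______
_______
k=7  _______
_______
_______
___XX__
__X_v__
__XX___
_______
_______
_______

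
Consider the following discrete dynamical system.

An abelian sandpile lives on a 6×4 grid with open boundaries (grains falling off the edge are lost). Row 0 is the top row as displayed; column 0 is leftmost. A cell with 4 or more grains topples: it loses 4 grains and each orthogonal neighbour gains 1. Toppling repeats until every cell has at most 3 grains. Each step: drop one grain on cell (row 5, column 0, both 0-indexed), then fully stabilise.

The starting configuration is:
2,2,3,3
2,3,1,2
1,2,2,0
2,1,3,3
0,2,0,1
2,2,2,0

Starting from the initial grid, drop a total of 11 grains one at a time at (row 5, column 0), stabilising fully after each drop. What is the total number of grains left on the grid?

gen 0: 2,2,3,3
2,3,1,2
1,2,2,0
2,1,3,3
0,2,0,1
2,2,2,0
gen 1: 2,2,3,3
2,3,1,2
1,2,2,0
2,1,3,3
0,2,0,1
3,2,2,0
gen 2: 2,2,3,3
2,3,1,2
1,2,2,0
2,1,3,3
1,2,0,1
0,3,2,0
gen 3: 2,2,3,3
2,3,1,2
1,2,2,0
2,1,3,3
1,2,0,1
1,3,2,0
gen 4: 2,2,3,3
2,3,1,2
1,2,2,0
2,1,3,3
1,2,0,1
2,3,2,0
gen 5: 2,2,3,3
2,3,1,2
1,2,2,0
2,1,3,3
1,2,0,1
3,3,2,0
gen 6: 2,2,3,3
2,3,1,2
1,2,2,0
2,1,3,3
2,3,0,1
1,0,3,0
gen 7: 2,2,3,3
2,3,1,2
1,2,2,0
2,1,3,3
2,3,0,1
2,0,3,0
gen 8: 2,2,3,3
2,3,1,2
1,2,2,0
2,1,3,3
2,3,0,1
3,0,3,0
gen 9: 2,2,3,3
2,3,1,2
1,2,2,0
2,1,3,3
3,3,0,1
0,1,3,0
gen 10: 2,2,3,3
2,3,1,2
1,2,2,0
2,1,3,3
3,3,0,1
1,1,3,0
gen 11: 2,2,3,3
2,3,1,2
1,2,2,0
2,1,3,3
3,3,0,1
2,1,3,0

45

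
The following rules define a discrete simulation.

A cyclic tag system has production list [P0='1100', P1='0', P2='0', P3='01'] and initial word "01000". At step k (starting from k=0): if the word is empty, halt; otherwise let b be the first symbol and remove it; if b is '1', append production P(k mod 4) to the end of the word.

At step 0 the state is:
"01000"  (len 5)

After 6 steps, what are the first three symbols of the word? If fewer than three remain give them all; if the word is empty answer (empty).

(empty)

t=0: "01000"  (len 5)
t=1: "1000"  (len 4)
t=2: "0000"  (len 4)
t=3: "000"  (len 3)
t=4: "00"  (len 2)
t=5: "0"  (len 1)
t=6: (halted — word empty)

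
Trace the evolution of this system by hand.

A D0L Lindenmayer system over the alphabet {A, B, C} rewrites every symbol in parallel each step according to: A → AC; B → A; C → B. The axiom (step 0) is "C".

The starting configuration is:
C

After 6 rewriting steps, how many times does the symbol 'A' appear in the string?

3

0) C
1) B
2) A
3) AC
4) ACB
5) ACBA
6) ACBAAC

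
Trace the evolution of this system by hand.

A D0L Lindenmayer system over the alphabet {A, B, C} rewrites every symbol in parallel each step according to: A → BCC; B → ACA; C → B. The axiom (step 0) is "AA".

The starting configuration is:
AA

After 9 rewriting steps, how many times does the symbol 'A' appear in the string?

[0] AA
[1] BCCBCC
[2] ACABBACABB
[3] BCCBBCCACAACABCCBBCCACAACA
[4] ACABBACAACABBBCCBBCCBCCBBCCACABBACAACABBBCCBBCCBCCBBCC
[5] BCCBBCCACAACABCCBBCCBCCBBCCACAACAACABBACAACABBACABBACAACABBBCCBBCCACAACABCCBBCCBCCBBCCACAACAACABBACAACABBACABBACAACABB
[6] ACABBACAACABBBCCBBCCBCCBBCCACABBACAACABBACABBACAACABBBCCBB…CAACABCCBBCCBCCBBCCACAACABCCBBCCACAACABCCBBCCBCCBBCCACAACA  (len 266)
[7] BCCBBCCACAACABCCBBCCBCCBBCCACAACAACABBACAACABBACABBACAACAB…CABBBCCBBCCBCCBBCCACABBACAACABBACABBACAACABBBCCBBCCBCCBBCC  (len 570)
[8] ACABBACAACABBBCCBBCCBCCBBCCACABBACAACABBACABBACAACABBBCCBB…CCBBCCACAACABCCBBCCBCCBBCCACAACAACABBACAACABBACABBACAACABB  (len 1270)
[9] BCCBBCCACAACABCCBBCCBCCBBCCACAACAACABBACAACABBACABBACAACAB…CAACABCCBBCCBCCBBCCACAACABCCBBCCACAACABCCBBCCBCCBBCCACAACA  (len 2774)

776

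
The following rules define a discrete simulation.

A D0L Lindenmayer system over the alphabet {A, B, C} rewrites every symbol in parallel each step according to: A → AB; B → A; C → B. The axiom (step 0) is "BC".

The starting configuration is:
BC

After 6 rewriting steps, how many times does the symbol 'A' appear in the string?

[0] BC
[1] AB
[2] ABA
[3] ABAAB
[4] ABAABABA
[5] ABAABABAABAAB
[6] ABAABABAABAABABAABABA

13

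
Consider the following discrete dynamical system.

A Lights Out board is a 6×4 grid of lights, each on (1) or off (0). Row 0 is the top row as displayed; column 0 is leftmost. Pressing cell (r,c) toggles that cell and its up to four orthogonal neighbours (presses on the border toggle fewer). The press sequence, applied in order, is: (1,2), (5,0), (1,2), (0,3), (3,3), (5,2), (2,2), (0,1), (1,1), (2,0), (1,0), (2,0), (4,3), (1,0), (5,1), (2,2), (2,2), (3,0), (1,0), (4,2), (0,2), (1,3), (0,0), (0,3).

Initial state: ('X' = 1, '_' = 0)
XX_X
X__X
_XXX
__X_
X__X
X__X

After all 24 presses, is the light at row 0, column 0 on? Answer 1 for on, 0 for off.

t=0: XX_X
X__X
_XXX
__X_
X__X
X__X
t=1: XXXX
XXX_
_X_X
__X_
X__X
X__X
t=2: XXXX
XXX_
_X_X
__X_
___X
_X_X
t=3: XX_X
X__X
_XXX
__X_
___X
_X_X
t=4: XXX_
X___
_XXX
__X_
___X
_X_X
t=5: XXX_
X___
_XX_
___X
____
_X_X
t=6: XXX_
X___
_XX_
___X
__X_
__X_
t=7: XXX_
X_X_
___X
__XX
__X_
__X_
t=8: ____
XXX_
___X
__XX
__X_
__X_
t=9: _X__
____
_X_X
__XX
__X_
__X_
t=10: _X__
X___
X__X
X_XX
__X_
__X_
t=11: XX__
_X__
___X
X_XX
__X_
__X_
t=12: XX__
XX__
XX_X
__XX
__X_
__X_
t=13: XX__
XX__
XX_X
__X_
___X
__XX
t=14: _X__
____
_X_X
__X_
___X
__XX
t=15: _X__
____
_X_X
__X_
_X_X
XX_X
t=16: _X__
__X_
__X_
____
_X_X
XX_X
t=17: _X__
____
_X_X
__X_
_X_X
XX_X
t=18: _X__
____
XX_X
XXX_
XX_X
XX_X
t=19: XX__
XX__
_X_X
XXX_
XX_X
XX_X
t=20: XX__
XX__
_X_X
XX__
X_X_
XXXX
t=21: X_XX
XXX_
_X_X
XX__
X_X_
XXXX
t=22: X_X_
XX_X
_X__
XX__
X_X_
XXXX
t=23: _XX_
_X_X
_X__
XX__
X_X_
XXXX
t=24: _X_X
_X__
_X__
XX__
X_X_
XXXX

0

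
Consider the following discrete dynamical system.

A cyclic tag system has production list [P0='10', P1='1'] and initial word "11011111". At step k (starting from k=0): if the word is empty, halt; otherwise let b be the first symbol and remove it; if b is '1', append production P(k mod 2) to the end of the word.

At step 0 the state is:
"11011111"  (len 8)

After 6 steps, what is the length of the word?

k=0  "11011111"  (len 8)
k=1  "101111110"  (len 9)
k=2  "011111101"  (len 9)
k=3  "11111101"  (len 8)
k=4  "11111011"  (len 8)
k=5  "111101110"  (len 9)
k=6  "111011101"  (len 9)

9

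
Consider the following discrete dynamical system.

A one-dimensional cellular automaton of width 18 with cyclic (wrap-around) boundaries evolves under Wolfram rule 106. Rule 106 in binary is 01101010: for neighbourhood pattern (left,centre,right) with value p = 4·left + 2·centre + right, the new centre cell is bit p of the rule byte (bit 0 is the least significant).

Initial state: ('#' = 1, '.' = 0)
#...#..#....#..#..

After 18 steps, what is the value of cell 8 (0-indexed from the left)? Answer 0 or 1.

gen 0: #...#..#....#..#..
gen 1: ...#..#....#..#..#
gen 2: ..#..#....#..#..#.
gen 3: .#..#....#..#..#..
gen 4: #..#....#..#..#...
gen 5: ..#....#..#..#...#
gen 6: .#....#..#..#...#.
gen 7: #....#..#..#...#..
gen 8: ....#..#..#...#..#
gen 9: ...#..#..#...#..#.
gen 10: ..#..#..#...#..#..
gen 11: .#..#..#...#..#...
gen 12: #..#..#...#..#....
gen 13: ..#..#...#..#....#
gen 14: .#..#...#..#....#.
gen 15: #..#...#..#....#..
gen 16: ..#...#..#....#..#
gen 17: .#...#..#....#..#.
gen 18: #...#..#....#..#..

0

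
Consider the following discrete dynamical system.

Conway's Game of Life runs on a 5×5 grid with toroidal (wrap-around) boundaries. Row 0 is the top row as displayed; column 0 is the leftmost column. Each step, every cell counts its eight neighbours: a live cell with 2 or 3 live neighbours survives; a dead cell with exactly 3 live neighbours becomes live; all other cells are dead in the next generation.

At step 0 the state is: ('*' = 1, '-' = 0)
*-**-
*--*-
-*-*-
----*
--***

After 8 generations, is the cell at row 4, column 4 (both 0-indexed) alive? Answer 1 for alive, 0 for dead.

0) *-**-
*--*-
-*-*-
----*
--***
1) *----
*--*-
*-**-
*---*
***--
2) *-*--
*-**-
*-**-
-----
-----
3) --***
*----
--**-
-----
-----
4) ---**
-*---
-----
-----
---*-
5) --***
-----
-----
-----
---**
6) --*-*
---*-
-----
-----
--*-*
7) --*-*
---*-
-----
-----
-----
8) ---*-
---*-
-----
-----
-----

0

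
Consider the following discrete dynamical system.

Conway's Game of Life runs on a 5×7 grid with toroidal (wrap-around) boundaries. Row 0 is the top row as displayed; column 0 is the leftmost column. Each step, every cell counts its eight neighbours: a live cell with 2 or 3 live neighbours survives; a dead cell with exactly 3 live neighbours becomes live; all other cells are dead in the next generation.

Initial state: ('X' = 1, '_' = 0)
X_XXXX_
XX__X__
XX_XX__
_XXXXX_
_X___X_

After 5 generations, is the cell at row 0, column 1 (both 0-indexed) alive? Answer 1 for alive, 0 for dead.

1

step 0: X_XXXX_
XX__X__
XX_XX__
_XXXXX_
_X___X_
step 1: X_XX_X_
_______
______X
_____XX
X______
step 2: _X____X
______X
_____XX
X____XX
XX__XX_
step 3: _X____X
______X
_______
_X_____
_X__X__
step 4: _____X_
X______
_______
_______
_XX____
step 5: _X_____
_______
_______
_______
_______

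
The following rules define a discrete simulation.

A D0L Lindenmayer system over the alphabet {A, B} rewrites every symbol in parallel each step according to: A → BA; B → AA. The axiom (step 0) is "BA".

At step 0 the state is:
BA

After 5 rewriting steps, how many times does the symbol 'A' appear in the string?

43

t=0: BA
t=1: AABA
t=2: BABAAABA
t=3: AABAAABABABAAABA
t=4: BABAAABABABAAABAAABAAABABABAAABA
t=5: AABAAABABABAAABAAABAAABABABAAABABABAAABABABAAABAAABAAABABABAAABA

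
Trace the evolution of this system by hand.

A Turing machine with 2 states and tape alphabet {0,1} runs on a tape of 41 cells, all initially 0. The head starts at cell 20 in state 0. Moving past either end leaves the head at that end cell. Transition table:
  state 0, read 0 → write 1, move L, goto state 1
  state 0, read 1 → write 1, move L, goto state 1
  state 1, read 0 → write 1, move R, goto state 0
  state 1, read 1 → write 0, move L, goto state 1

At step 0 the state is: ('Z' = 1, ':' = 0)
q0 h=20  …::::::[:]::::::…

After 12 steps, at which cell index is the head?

16

[0] q0 h=20  …::::::[:]::::::…
[1] q1 h=19  …::::::[:]Z:::::…
[2] q0 h=20  …:::::Z[Z]::::::…
[3] q1 h=19  …::::::[Z]Z:::::…
[4] q1 h=18  …::::::[:]:Z::::…
[5] q0 h=19  …:::::Z[:]Z:::::…
[6] q1 h=18  …::::::[Z]ZZ::::…
[7] q1 h=17  …::::::[:]:ZZ:::…
[8] q0 h=18  …:::::Z[:]ZZ::::…
[9] q1 h=17  …::::::[Z]ZZZ:::…
[10] q1 h=16  …::::::[:]:ZZZ::…
[11] q0 h=17  …:::::Z[:]ZZZ:::…
[12] q1 h=16  …::::::[Z]ZZZZ::…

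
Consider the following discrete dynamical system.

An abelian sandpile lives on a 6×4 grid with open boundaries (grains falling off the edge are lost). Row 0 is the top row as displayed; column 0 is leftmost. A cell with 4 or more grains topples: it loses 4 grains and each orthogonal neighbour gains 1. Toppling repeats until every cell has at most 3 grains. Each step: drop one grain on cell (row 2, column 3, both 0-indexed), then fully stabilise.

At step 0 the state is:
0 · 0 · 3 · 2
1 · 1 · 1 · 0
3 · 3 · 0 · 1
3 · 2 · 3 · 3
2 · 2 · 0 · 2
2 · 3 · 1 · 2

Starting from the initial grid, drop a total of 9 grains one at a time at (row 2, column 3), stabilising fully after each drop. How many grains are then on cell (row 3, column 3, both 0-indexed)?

2

gen 0: 0 · 0 · 3 · 2
1 · 1 · 1 · 0
3 · 3 · 0 · 1
3 · 2 · 3 · 3
2 · 2 · 0 · 2
2 · 3 · 1 · 2
gen 1: 0 · 0 · 3 · 2
1 · 1 · 1 · 0
3 · 3 · 0 · 2
3 · 2 · 3 · 3
2 · 2 · 0 · 2
2 · 3 · 1 · 2
gen 2: 0 · 0 · 3 · 2
1 · 1 · 1 · 0
3 · 3 · 0 · 3
3 · 2 · 3 · 3
2 · 2 · 0 · 2
2 · 3 · 1 · 2
gen 3: 0 · 0 · 3 · 2
1 · 1 · 1 · 1
3 · 3 · 2 · 1
3 · 3 · 0 · 1
2 · 2 · 1 · 3
2 · 3 · 1 · 2
gen 4: 0 · 0 · 3 · 2
1 · 1 · 1 · 1
3 · 3 · 2 · 2
3 · 3 · 0 · 1
2 · 2 · 1 · 3
2 · 3 · 1 · 2
gen 5: 0 · 0 · 3 · 2
1 · 1 · 1 · 1
3 · 3 · 2 · 3
3 · 3 · 0 · 1
2 · 2 · 1 · 3
2 · 3 · 1 · 2
gen 6: 0 · 0 · 3 · 2
1 · 1 · 1 · 2
3 · 3 · 3 · 0
3 · 3 · 0 · 2
2 · 2 · 1 · 3
2 · 3 · 1 · 2
gen 7: 0 · 0 · 3 · 2
1 · 1 · 1 · 2
3 · 3 · 3 · 1
3 · 3 · 0 · 2
2 · 2 · 1 · 3
2 · 3 · 1 · 2
gen 8: 0 · 0 · 3 · 2
1 · 1 · 1 · 2
3 · 3 · 3 · 2
3 · 3 · 0 · 2
2 · 2 · 1 · 3
2 · 3 · 1 · 2
gen 9: 0 · 0 · 3 · 2
1 · 1 · 1 · 2
3 · 3 · 3 · 3
3 · 3 · 0 · 2
2 · 2 · 1 · 3
2 · 3 · 1 · 2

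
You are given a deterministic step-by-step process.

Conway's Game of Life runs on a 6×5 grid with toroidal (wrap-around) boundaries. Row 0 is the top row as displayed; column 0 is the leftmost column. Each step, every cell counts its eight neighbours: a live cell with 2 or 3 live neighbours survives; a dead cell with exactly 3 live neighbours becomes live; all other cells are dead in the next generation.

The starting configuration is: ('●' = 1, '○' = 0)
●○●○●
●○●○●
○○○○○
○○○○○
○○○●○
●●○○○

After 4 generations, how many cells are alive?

gen 0: ●○●○●
●○●○●
○○○○○
○○○○○
○○○●○
●●○○○
gen 1: ○○●○○
●○○○●
○○○○○
○○○○○
○○○○○
●●●●○
gen 2: ○○●○○
○○○○○
○○○○○
○○○○○
○●●○○
○●●●○
gen 3: ○●●●○
○○○○○
○○○○○
○○○○○
○●○●○
○○○●○
gen 4: ○○●●○
○○●○○
○○○○○
○○○○○
○○●○○
○●○●●

7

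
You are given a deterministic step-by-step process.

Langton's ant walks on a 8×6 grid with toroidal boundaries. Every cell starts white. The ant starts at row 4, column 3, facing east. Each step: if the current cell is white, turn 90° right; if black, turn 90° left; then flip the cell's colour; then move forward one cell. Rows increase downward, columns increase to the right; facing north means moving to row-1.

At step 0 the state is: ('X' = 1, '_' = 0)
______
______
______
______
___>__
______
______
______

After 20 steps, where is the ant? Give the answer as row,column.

[0] ______
______
______
______
___>__
______
______
______
[1] ______
______
______
______
___X__
___v__
______
______
[2] ______
______
______
______
___X__
__<X__
______
______
[3] ______
______
______
______
__^X__
__XX__
______
______
[4] ______
______
______
______
__X>__
__XX__
______
______
[5] ______
______
______
___^__
__X___
__XX__
______
______
[6] ______
______
______
___X>_
__X___
__XX__
______
______
[7] ______
______
______
___XX_
__X_v_
__XX__
______
______
[8] ______
______
______
___XX_
__X<X_
__XX__
______
______
[9] ______
______
______
___^X_
__XXX_
__XX__
______
______
[10] ______
______
______
__<_X_
__XXX_
__XX__
______
______
[11] ______
______
__^___
__X_X_
__XXX_
__XX__
______
______
[12] ______
______
__X>__
__X_X_
__XXX_
__XX__
______
______
[13] ______
______
__XX__
__XvX_
__XXX_
__XX__
______
______
[14] ______
______
__XX__
__<XX_
__XXX_
__XX__
______
______
[15] ______
______
__XX__
___XX_
__vXX_
__XX__
______
______
[16] ______
______
__XX__
___XX_
___>X_
__XX__
______
______
[17] ______
______
__XX__
___^X_
____X_
__XX__
______
______
[18] ______
______
__XX__
__<_X_
____X_
__XX__
______
______
[19] ______
______
__^X__
__X_X_
____X_
__XX__
______
______
[20] ______
______
_<_X__
__X_X_
____X_
__XX__
______
______

2,1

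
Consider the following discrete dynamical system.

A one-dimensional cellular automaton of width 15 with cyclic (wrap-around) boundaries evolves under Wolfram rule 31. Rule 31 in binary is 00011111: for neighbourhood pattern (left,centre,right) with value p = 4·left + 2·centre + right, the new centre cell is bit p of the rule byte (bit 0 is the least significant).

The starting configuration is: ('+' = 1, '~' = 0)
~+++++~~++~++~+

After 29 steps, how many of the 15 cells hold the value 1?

3

step 0: ~+++++~~++~++~+
step 1: ~+~~~~+++~~+~~+
step 2: ~++++++~~++++++
step 3: ~+~~~~~+++~~~~~
step 4: ++++++++~~+++++
step 5: ~~~~~~~~+++~~~~
step 6: +++++++++~~++++
step 7: ~~~~~~~~~+++~~~
step 8: ++++++++++~~+++
step 9: ~~~~~~~~~~+++~~
step 10: +++++++++++~~++
step 11: ~~~~~~~~~~~+++~
step 12: ++++++++++++~~+
step 13: ~~~~~~~~~~~~+++
step 14: +++++++++++++~~
step 15: +~~~~~~~~~~~~++
step 16: ~+++++++++++++~
step 17: ++~~~~~~~~~~~~+
step 18: ~~+++++++++++++
step 19: +++~~~~~~~~~~~~
step 20: +~~++++++++++++
step 21: ~+++~~~~~~~~~~~
step 22: ++~~+++++++++++
step 23: ~~+++~~~~~~~~~~
step 24: +++~~++++++++++
step 25: ~~~+++~~~~~~~~~
step 26: ++++~~+++++++++
step 27: ~~~~+++~~~~~~~~
step 28: +++++~~++++++++
step 29: ~~~~~+++~~~~~~~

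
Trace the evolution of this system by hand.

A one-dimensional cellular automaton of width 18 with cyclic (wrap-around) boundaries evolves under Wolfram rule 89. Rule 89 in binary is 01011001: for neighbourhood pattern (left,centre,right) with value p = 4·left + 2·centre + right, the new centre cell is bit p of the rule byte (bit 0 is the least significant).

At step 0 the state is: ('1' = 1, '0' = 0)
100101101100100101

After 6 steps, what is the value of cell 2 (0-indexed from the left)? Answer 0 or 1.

0

t=0: 100101101100100101
t=1: 110001101110010001
t=2: 011101101011001101
t=3: 010101100011101100
t=4: 000001111010101111
t=5: 111101001000001001
t=6: 000100100111100101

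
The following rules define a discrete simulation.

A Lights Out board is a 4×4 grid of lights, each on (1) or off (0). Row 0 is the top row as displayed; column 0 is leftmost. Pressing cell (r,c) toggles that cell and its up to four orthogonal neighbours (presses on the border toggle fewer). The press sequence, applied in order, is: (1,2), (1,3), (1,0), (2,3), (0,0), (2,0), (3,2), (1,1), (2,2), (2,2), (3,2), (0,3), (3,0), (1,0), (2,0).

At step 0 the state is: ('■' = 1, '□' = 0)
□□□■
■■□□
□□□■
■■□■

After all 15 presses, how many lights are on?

0) □□□■
■■□□
□□□■
■■□■
1) □□■■
■□■■
□□■■
■■□■
2) □□■□
■□□□
□□■□
■■□■
3) ■□■□
□■□□
■□■□
■■□■
4) ■□■□
□■□■
■□□■
■■□□
5) □■■□
■■□■
■□□■
■■□□
6) □■■□
□■□■
□■□■
□■□□
7) □■■□
□■□■
□■■■
□□■■
8) □□■□
■□■■
□□■■
□□■■
9) □□■□
■□□■
□■□□
□□□■
10) □□■□
■□■■
□□■■
□□■■
11) □□■□
■□■■
□□□■
□■□□
12) □□□■
■□■□
□□□■
□■□□
13) □□□■
■□■□
■□□■
■□□□
14) ■□□■
□■■□
□□□■
■□□□
15) ■□□■
■■■□
■■□■
□□□□

8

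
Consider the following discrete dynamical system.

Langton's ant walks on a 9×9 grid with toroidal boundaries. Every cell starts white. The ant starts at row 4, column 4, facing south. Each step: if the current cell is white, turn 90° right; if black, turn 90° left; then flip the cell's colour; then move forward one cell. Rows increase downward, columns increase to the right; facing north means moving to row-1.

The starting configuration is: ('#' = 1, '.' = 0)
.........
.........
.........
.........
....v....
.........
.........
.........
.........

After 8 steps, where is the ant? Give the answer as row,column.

4,4

0) .........
.........
.........
.........
....v....
.........
.........
.........
.........
1) .........
.........
.........
.........
...<#....
.........
.........
.........
.........
2) .........
.........
.........
...^.....
...##....
.........
.........
.........
.........
3) .........
.........
.........
...#>....
...##....
.........
.........
.........
.........
4) .........
.........
.........
...##....
...#v....
.........
.........
.........
.........
5) .........
.........
.........
...##....
...#.>...
.........
.........
.........
.........
6) .........
.........
.........
...##....
...#.#...
.....v...
.........
.........
.........
7) .........
.........
.........
...##....
...#.#...
....<#...
.........
.........
.........
8) .........
.........
.........
...##....
...#^#...
....##...
.........
.........
.........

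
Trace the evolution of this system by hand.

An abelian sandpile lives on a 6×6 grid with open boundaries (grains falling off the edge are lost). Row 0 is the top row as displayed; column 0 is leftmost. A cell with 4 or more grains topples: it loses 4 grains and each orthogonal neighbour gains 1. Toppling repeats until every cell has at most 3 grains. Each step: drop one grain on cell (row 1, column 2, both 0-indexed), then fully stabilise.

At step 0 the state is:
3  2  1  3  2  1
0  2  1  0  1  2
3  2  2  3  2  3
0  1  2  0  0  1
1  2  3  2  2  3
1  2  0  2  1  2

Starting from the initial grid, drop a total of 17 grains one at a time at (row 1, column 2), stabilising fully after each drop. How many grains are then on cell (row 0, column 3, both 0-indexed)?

k=0  3  2  1  3  2  1
0  2  1  0  1  2
3  2  2  3  2  3
0  1  2  0  0  1
1  2  3  2  2  3
1  2  0  2  1  2
k=1  3  2  1  3  2  1
0  2  2  0  1  2
3  2  2  3  2  3
0  1  2  0  0  1
1  2  3  2  2  3
1  2  0  2  1  2
k=2  3  2  1  3  2  1
0  2  3  0  1  2
3  2  2  3  2  3
0  1  2  0  0  1
1  2  3  2  2  3
1  2  0  2  1  2
k=3  3  2  2  3  2  1
0  3  0  1  1  2
3  2  3  3  2  3
0  1  2  0  0  1
1  2  3  2  2  3
1  2  0  2  1  2
k=4  3  2  2  3  2  1
0  3  1  1  1  2
3  2  3  3  2  3
0  1  2  0  0  1
1  2  3  2  2  3
1  2  0  2  1  2
k=5  3  2  2  3  2  1
0  3  2  1  1  2
3  2  3  3  2  3
0  1  2  0  0  1
1  2  3  2  2  3
1  2  0  2  1  2
k=6  3  2  2  3  2  1
0  3  3  1  1  2
3  2  3  3  2  3
0  1  2  0  0  1
1  2  3  2  2  3
1  2  0  2  1  2
k=7  3  3  3  3  2  1
2  1  2  3  1  2
0  1  2  0  3  3
1  2  3  1  0  1
1  2  3  2  2  3
1  2  0  2  1  2
k=8  3  3  3  3  2  1
2  1  3  3  1  2
0  1  2  0  3  3
1  2  3  1  0  1
1  2  3  2  2  3
1  2  0  2  1  2
k=9  0  1  2  1  3  1
3  3  2  1  2  2
0  1  3  1  3  3
1  2  3  1  0  1
1  2  3  2  2  3
1  2  0  2  1  2
k=10  0  1  2  1  3  1
3  3  3  1  2  2
0  1  3  1  3  3
1  2  3  1  0  1
1  2  3  2  2  3
1  2  0  2  1  2
k=11  1  2  3  1  3  1
0  1  2  2  2  2
1  3  1  2  3  3
1  3  1  2  0  1
1  3  0  3  2  3
1  2  1  2  1  2
k=12  1  2  3  1  3  1
0  1  3  2  2  2
1  3  1  2  3  3
1  3  1  2  0  1
1  3  0  3  2  3
1  2  1  2  1  2
k=13  1  3  0  2  3  1
0  2  1  3  2  2
1  3  2  2  3  3
1  3  1  2  0  1
1  3  0  3  2  3
1  2  1  2  1  2
k=14  1  3  0  2  3  1
0  2  2  3  2  2
1  3  2  2  3  3
1  3  1  2  0  1
1  3  0  3  2  3
1  2  1  2  1  2
k=15  1  3  0  2  3  1
0  2  3  3  2  2
1  3  2  2  3  3
1  3  1  2  0  1
1  3  0  3  2  3
1  2  1  2  1  2
k=16  1  3  1  3  3  1
0  3  1  0  3  2
1  3  3  3  3  3
1  3  1  2  0  1
1  3  0  3  2  3
1  2  1  2  1  2
k=17  1  3  1  3  3  1
0  3  2  0  3  2
1  3  3  3  3  3
1  3  1  2  0  1
1  3  0  3  2  3
1  2  1  2  1  2

3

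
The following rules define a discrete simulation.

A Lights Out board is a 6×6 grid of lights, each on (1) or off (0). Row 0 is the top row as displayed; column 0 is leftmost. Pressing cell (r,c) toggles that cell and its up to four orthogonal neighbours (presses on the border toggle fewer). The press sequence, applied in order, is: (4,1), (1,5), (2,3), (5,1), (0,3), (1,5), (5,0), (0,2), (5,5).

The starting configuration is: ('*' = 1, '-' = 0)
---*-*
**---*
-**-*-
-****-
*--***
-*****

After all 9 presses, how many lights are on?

17

k=0  ---*-*
**---*
-**-*-
-****-
*--***
-*****
k=1  ---*-*
**---*
-**-*-
--***-
-*****
--****
k=2  ---*--
**--*-
-**-**
--***-
-*****
--****
k=3  ---*--
**-**-
-*-*-*
--*-*-
-*****
--****
k=4  ---*--
**-**-
-*-*-*
--*-*-
--****
**-***
k=5  --*-*-
**--*-
-*-*-*
--*-*-
--****
**-***
k=6  --*-**
**---*
-*-*--
--*-*-
--****
**-***
k=7  --*-**
**---*
-*-*--
--*-*-
*-****
---***
k=8  -*-***
***--*
-*-*--
--*-*-
*-****
---***
k=9  -*-***
***--*
-*-*--
--*-*-
*-***-
---*--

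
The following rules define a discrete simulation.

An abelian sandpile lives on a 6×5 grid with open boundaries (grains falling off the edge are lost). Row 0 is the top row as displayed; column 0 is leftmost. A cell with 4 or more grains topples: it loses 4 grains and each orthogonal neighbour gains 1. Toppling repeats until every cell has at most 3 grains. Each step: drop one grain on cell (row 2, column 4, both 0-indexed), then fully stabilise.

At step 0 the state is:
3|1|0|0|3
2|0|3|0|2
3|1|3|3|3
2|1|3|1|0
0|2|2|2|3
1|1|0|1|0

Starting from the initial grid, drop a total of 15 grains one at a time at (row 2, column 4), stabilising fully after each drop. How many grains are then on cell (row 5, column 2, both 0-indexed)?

[0] 3|1|0|0|3
2|0|3|0|2
3|1|3|3|3
2|1|3|1|0
0|2|2|2|3
1|1|0|1|0
[1] 3|1|1|0|3
2|1|0|2|3
3|2|2|1|1
2|2|0|3|1
0|2|3|2|3
1|1|0|1|0
[2] 3|1|1|0|3
2|1|0|2|3
3|2|2|1|2
2|2|0|3|1
0|2|3|2|3
1|1|0|1|0
[3] 3|1|1|0|3
2|1|0|2|3
3|2|2|1|3
2|2|0|3|1
0|2|3|2|3
1|1|0|1|0
[4] 3|1|1|1|0
2|1|0|3|1
3|2|2|2|1
2|2|0|3|2
0|2|3|2|3
1|1|0|1|0
[5] 3|1|1|1|0
2|1|0|3|1
3|2|2|2|2
2|2|0|3|2
0|2|3|2|3
1|1|0|1|0
[6] 3|1|1|1|0
2|1|0|3|1
3|2|2|2|3
2|2|0|3|2
0|2|3|2|3
1|1|0|1|0
[7] 3|1|1|1|0
2|1|0|3|2
3|2|2|3|0
2|2|0|3|3
0|2|3|2|3
1|1|0|1|0
[8] 3|1|1|1|0
2|1|0|3|2
3|2|2|3|1
2|2|0|3|3
0|2|3|2|3
1|1|0|1|0
[9] 3|1|1|1|0
2|1|0|3|2
3|2|2|3|2
2|2|0|3|3
0|2|3|2|3
1|1|0|1|0
[10] 3|1|1|1|0
2|1|0|3|2
3|2|2|3|3
2|2|0|3|3
0|2|3|2|3
1|1|0|1|0
[11] 3|1|1|2|1
2|1|1|1|0
3|2|3|2|3
2|2|2|2|2
0|3|0|1|1
1|1|1|2|1
[12] 3|1|1|2|1
2|1|1|1|1
3|2|3|3|0
2|2|2|2|3
0|3|0|1|1
1|1|1|2|1
[13] 3|1|1|2|1
2|1|1|1|1
3|2|3|3|1
2|2|2|2|3
0|3|0|1|1
1|1|1|2|1
[14] 3|1|1|2|1
2|1|1|1|1
3|2|3|3|2
2|2|2|2|3
0|3|0|1|1
1|1|1|2|1
[15] 3|1|1|2|1
2|1|1|1|1
3|2|3|3|3
2|2|2|2|3
0|3|0|1|1
1|1|1|2|1

1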